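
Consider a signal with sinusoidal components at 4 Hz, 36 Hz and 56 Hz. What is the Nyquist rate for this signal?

Highest-frequency component: 56 Hz.
Nyquist rate = 2 × 56 Hz = 112 Hz.

112 Hz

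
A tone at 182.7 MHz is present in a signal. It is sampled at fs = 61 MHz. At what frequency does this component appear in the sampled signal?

182.7 MHz mod fs = 60.7 MHz.
60.7 MHz > fs/2 = 30.5 MHz, folds to fs − 60.7 MHz = 0.3 MHz.

0.3 MHz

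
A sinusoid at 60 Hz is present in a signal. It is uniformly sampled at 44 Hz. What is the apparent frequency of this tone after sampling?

16 Hz

60 Hz mod fs = 16 Hz.
16 Hz ≤ fs/2 = 22 Hz, appears at 16 Hz.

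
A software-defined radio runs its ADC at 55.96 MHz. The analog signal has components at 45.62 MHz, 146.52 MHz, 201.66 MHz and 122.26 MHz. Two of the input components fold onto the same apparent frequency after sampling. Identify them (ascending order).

45.62 MHz, 122.26 MHz

fs/2 = 27.98 MHz.
45.62 MHz > fs/2 = 27.98 MHz, folds to fs − 45.62 MHz = 10.34 MHz.
146.52 MHz mod fs = 34.6 MHz.
34.6 MHz > fs/2 = 27.98 MHz, folds to fs − 34.6 MHz = 21.36 MHz.
201.66 MHz mod fs = 33.78 MHz.
33.78 MHz > fs/2 = 27.98 MHz, folds to fs − 33.78 MHz = 22.18 MHz.
122.26 MHz mod fs = 10.34 MHz.
10.34 MHz ≤ fs/2 = 27.98 MHz, appears at 10.34 MHz.
45.62 MHz and 122.26 MHz both map to 10.34 MHz.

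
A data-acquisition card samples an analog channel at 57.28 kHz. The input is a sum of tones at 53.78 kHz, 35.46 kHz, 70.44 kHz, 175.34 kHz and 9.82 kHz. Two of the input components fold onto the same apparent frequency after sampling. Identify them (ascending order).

fs/2 = 28.64 kHz.
53.78 kHz > fs/2 = 28.64 kHz, folds to fs − 53.78 kHz = 3.5 kHz.
35.46 kHz > fs/2 = 28.64 kHz, folds to fs − 35.46 kHz = 21.82 kHz.
70.44 kHz mod fs = 13.16 kHz.
13.16 kHz ≤ fs/2 = 28.64 kHz, appears at 13.16 kHz.
175.34 kHz mod fs = 3.5 kHz.
3.5 kHz ≤ fs/2 = 28.64 kHz, appears at 3.5 kHz.
9.82 kHz ≤ fs/2 = 28.64 kHz, passes unchanged.
53.78 kHz and 175.34 kHz both map to 3.5 kHz.

53.78 kHz, 175.34 kHz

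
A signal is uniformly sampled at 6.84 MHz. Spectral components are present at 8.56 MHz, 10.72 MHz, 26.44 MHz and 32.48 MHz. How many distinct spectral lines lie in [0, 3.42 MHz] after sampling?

3

fs/2 = 3.42 MHz.
8.56 MHz mod fs = 1.72 MHz.
1.72 MHz ≤ fs/2 = 3.42 MHz, appears at 1.72 MHz.
10.72 MHz mod fs = 3.88 MHz.
3.88 MHz > fs/2 = 3.42 MHz, folds to fs − 3.88 MHz = 2.96 MHz.
26.44 MHz mod fs = 5.92 MHz.
5.92 MHz > fs/2 = 3.42 MHz, folds to fs − 5.92 MHz = 0.92 MHz.
32.48 MHz mod fs = 5.12 MHz.
5.12 MHz > fs/2 = 3.42 MHz, folds to fs − 5.12 MHz = 1.72 MHz.
Distinct values: {0.92 MHz, 1.72 MHz, 2.96 MHz} → 3.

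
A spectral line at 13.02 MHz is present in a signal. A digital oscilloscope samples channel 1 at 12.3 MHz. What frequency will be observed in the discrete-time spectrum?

13.02 MHz mod fs = 0.72 MHz.
0.72 MHz ≤ fs/2 = 6.15 MHz, appears at 0.72 MHz.

0.72 MHz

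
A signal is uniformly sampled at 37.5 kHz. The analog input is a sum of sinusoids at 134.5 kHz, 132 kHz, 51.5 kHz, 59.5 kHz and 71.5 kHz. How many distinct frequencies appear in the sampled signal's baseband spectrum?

fs/2 = 18.75 kHz.
134.5 kHz mod fs = 22 kHz.
22 kHz > fs/2 = 18.75 kHz, folds to fs − 22 kHz = 15.5 kHz.
132 kHz mod fs = 19.5 kHz.
19.5 kHz > fs/2 = 18.75 kHz, folds to fs − 19.5 kHz = 18 kHz.
51.5 kHz mod fs = 14 kHz.
14 kHz ≤ fs/2 = 18.75 kHz, appears at 14 kHz.
59.5 kHz mod fs = 22 kHz.
22 kHz > fs/2 = 18.75 kHz, folds to fs − 22 kHz = 15.5 kHz.
71.5 kHz mod fs = 34 kHz.
34 kHz > fs/2 = 18.75 kHz, folds to fs − 34 kHz = 3.5 kHz.
Distinct values: {3.5 kHz, 14 kHz, 15.5 kHz, 18 kHz} → 4.

4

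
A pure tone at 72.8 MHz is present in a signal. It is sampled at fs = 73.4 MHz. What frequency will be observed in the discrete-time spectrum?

0.6 MHz

72.8 MHz > fs/2 = 36.7 MHz, folds to fs − 72.8 MHz = 0.6 MHz.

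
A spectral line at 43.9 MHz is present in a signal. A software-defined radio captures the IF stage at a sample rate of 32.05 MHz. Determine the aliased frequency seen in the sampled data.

11.85 MHz

43.9 MHz mod fs = 11.85 MHz.
11.85 MHz ≤ fs/2 = 16.025 MHz, appears at 11.85 MHz.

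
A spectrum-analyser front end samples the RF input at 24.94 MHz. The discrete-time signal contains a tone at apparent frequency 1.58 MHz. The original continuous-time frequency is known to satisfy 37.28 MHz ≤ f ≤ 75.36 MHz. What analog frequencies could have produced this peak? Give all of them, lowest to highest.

Frequencies that alias to 1.58 MHz are k·fs ± 1.58 MHz for integer k ≥ 0.
k=0: 1.58 MHz.
k=1: 23.36 MHz, 26.52 MHz.
k=2: 48.3 MHz, 51.46 MHz.
k=3: 73.24 MHz, 76.4 MHz.
k=4: 98.18 MHz, 101.34 MHz.
Within [37.28 MHz, 75.36 MHz]: 48.3 MHz, 51.46 MHz, 73.24 MHz.

48.3 MHz, 51.46 MHz, 73.24 MHz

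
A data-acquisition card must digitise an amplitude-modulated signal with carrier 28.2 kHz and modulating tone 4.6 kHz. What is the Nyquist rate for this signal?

65.6 kHz

AM sidebands sit at fc ± fm = 23.6 kHz and 32.8 kHz.
Highest-frequency component: 32.8 kHz.
Nyquist rate = 2 × 32.8 kHz = 65.6 kHz.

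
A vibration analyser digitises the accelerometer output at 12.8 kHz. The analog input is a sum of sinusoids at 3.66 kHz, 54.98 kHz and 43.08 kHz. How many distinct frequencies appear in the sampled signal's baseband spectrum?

fs/2 = 6.4 kHz.
3.66 kHz ≤ fs/2 = 6.4 kHz, passes unchanged.
54.98 kHz mod fs = 3.78 kHz.
3.78 kHz ≤ fs/2 = 6.4 kHz, appears at 3.78 kHz.
43.08 kHz mod fs = 4.68 kHz.
4.68 kHz ≤ fs/2 = 6.4 kHz, appears at 4.68 kHz.
Distinct values: {3.66 kHz, 3.78 kHz, 4.68 kHz} → 3.

3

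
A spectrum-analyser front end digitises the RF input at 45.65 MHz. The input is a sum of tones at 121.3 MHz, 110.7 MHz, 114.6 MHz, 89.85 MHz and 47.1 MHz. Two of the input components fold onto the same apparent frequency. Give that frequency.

fs/2 = 22.825 MHz.
121.3 MHz mod fs = 30 MHz.
30 MHz > fs/2 = 22.825 MHz, folds to fs − 30 MHz = 15.65 MHz.
110.7 MHz mod fs = 19.4 MHz.
19.4 MHz ≤ fs/2 = 22.825 MHz, appears at 19.4 MHz.
114.6 MHz mod fs = 23.3 MHz.
23.3 MHz > fs/2 = 22.825 MHz, folds to fs − 23.3 MHz = 22.35 MHz.
89.85 MHz mod fs = 44.2 MHz.
44.2 MHz > fs/2 = 22.825 MHz, folds to fs − 44.2 MHz = 1.45 MHz.
47.1 MHz mod fs = 1.45 MHz.
1.45 MHz ≤ fs/2 = 22.825 MHz, appears at 1.45 MHz.
47.1 MHz and 89.85 MHz both map to 1.45 MHz.

1.45 MHz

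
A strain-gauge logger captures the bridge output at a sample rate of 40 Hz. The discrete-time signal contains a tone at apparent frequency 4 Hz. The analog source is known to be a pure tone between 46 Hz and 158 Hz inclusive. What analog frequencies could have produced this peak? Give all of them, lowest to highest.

Frequencies that alias to 4 Hz are k·fs ± 4 Hz for integer k ≥ 0.
k=0: 4 Hz.
k=1: 36 Hz, 44 Hz.
k=2: 76 Hz, 84 Hz.
k=3: 116 Hz, 124 Hz.
k=4: 156 Hz, 164 Hz.
k=5: 196 Hz, 204 Hz.
Within [46 Hz, 158 Hz]: 76 Hz, 84 Hz, 116 Hz, 124 Hz, 156 Hz.

76 Hz, 84 Hz, 116 Hz, 124 Hz, 156 Hz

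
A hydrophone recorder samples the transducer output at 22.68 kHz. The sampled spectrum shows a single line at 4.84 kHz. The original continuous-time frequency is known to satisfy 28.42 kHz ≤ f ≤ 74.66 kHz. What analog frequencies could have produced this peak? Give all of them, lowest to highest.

Frequencies that alias to 4.84 kHz are k·fs ± 4.84 kHz for integer k ≥ 0.
k=0: 4.84 kHz.
k=1: 17.84 kHz, 27.52 kHz.
k=2: 40.52 kHz, 50.2 kHz.
k=3: 63.2 kHz, 72.88 kHz.
k=4: 85.88 kHz, 95.56 kHz.
Within [28.42 kHz, 74.66 kHz]: 40.52 kHz, 50.2 kHz, 63.2 kHz, 72.88 kHz.

40.52 kHz, 50.2 kHz, 63.2 kHz, 72.88 kHz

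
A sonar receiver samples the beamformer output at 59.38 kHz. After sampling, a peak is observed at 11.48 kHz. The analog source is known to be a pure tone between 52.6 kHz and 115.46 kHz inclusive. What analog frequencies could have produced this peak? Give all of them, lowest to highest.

70.86 kHz, 107.28 kHz

Frequencies that alias to 11.48 kHz are k·fs ± 11.48 kHz for integer k ≥ 0.
k=0: 11.48 kHz.
k=1: 47.9 kHz, 70.86 kHz.
k=2: 107.28 kHz, 130.24 kHz.
k=3: 166.66 kHz, 189.62 kHz.
Within [52.6 kHz, 115.46 kHz]: 70.86 kHz, 107.28 kHz.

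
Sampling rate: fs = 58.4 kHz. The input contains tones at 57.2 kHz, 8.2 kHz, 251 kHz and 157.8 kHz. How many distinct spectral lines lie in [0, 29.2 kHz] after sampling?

fs/2 = 29.2 kHz.
57.2 kHz > fs/2 = 29.2 kHz, folds to fs − 57.2 kHz = 1.2 kHz.
8.2 kHz ≤ fs/2 = 29.2 kHz, passes unchanged.
251 kHz mod fs = 17.4 kHz.
17.4 kHz ≤ fs/2 = 29.2 kHz, appears at 17.4 kHz.
157.8 kHz mod fs = 41 kHz.
41 kHz > fs/2 = 29.2 kHz, folds to fs − 41 kHz = 17.4 kHz.
Distinct values: {1.2 kHz, 8.2 kHz, 17.4 kHz} → 3.

3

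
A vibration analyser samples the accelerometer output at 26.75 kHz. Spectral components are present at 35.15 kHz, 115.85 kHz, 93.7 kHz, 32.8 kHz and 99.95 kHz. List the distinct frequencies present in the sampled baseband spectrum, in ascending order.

fs/2 = 13.375 kHz.
35.15 kHz mod fs = 8.4 kHz.
8.4 kHz ≤ fs/2 = 13.375 kHz, appears at 8.4 kHz.
115.85 kHz mod fs = 8.85 kHz.
8.85 kHz ≤ fs/2 = 13.375 kHz, appears at 8.85 kHz.
93.7 kHz mod fs = 13.45 kHz.
13.45 kHz > fs/2 = 13.375 kHz, folds to fs − 13.45 kHz = 13.3 kHz.
32.8 kHz mod fs = 6.05 kHz.
6.05 kHz ≤ fs/2 = 13.375 kHz, appears at 6.05 kHz.
99.95 kHz mod fs = 19.7 kHz.
19.7 kHz > fs/2 = 13.375 kHz, folds to fs − 19.7 kHz = 7.05 kHz.
Distinct values: {6.05 kHz, 7.05 kHz, 8.4 kHz, 8.85 kHz, 13.3 kHz}.

6.05 kHz, 7.05 kHz, 8.4 kHz, 8.85 kHz, 13.3 kHz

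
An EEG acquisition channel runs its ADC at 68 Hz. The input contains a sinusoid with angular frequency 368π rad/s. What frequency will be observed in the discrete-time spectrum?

ω = 368π rad/s → f = ω/(2π) = 184 Hz.
184 Hz mod fs = 48 Hz.
48 Hz > fs/2 = 34 Hz, folds to fs − 48 Hz = 20 Hz.

20 Hz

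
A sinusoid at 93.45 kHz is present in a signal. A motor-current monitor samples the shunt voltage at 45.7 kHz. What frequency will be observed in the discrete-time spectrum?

2.05 kHz

93.45 kHz mod fs = 2.05 kHz.
2.05 kHz ≤ fs/2 = 22.85 kHz, appears at 2.05 kHz.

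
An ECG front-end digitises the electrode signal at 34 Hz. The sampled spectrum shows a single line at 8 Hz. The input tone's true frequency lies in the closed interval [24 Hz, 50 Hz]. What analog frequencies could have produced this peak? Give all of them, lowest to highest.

26 Hz, 42 Hz

Frequencies that alias to 8 Hz are k·fs ± 8 Hz for integer k ≥ 0.
k=0: 8 Hz.
k=1: 26 Hz, 42 Hz.
k=2: 60 Hz, 76 Hz.
Within [24 Hz, 50 Hz]: 26 Hz, 42 Hz.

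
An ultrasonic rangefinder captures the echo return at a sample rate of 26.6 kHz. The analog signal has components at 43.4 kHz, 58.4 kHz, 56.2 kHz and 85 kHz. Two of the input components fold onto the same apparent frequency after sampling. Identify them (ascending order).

58.4 kHz, 85 kHz

fs/2 = 13.3 kHz.
43.4 kHz mod fs = 16.8 kHz.
16.8 kHz > fs/2 = 13.3 kHz, folds to fs − 16.8 kHz = 9.8 kHz.
58.4 kHz mod fs = 5.2 kHz.
5.2 kHz ≤ fs/2 = 13.3 kHz, appears at 5.2 kHz.
56.2 kHz mod fs = 3 kHz.
3 kHz ≤ fs/2 = 13.3 kHz, appears at 3 kHz.
85 kHz mod fs = 5.2 kHz.
5.2 kHz ≤ fs/2 = 13.3 kHz, appears at 5.2 kHz.
58.4 kHz and 85 kHz both map to 5.2 kHz.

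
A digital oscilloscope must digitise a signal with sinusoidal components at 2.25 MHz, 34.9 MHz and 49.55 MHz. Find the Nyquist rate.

99.1 MHz

Highest-frequency component: 49.55 MHz.
Nyquist rate = 2 × 49.55 MHz = 99.1 MHz.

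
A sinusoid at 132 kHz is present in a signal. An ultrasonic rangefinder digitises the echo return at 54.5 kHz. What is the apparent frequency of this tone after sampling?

132 kHz mod fs = 23 kHz.
23 kHz ≤ fs/2 = 27.25 kHz, appears at 23 kHz.

23 kHz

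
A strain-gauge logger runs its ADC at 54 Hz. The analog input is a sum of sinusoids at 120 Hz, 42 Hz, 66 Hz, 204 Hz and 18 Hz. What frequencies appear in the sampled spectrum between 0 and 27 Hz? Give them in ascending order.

12 Hz, 18 Hz

fs/2 = 27 Hz.
120 Hz mod fs = 12 Hz.
12 Hz ≤ fs/2 = 27 Hz, appears at 12 Hz.
42 Hz > fs/2 = 27 Hz, folds to fs − 42 Hz = 12 Hz.
66 Hz mod fs = 12 Hz.
12 Hz ≤ fs/2 = 27 Hz, appears at 12 Hz.
204 Hz mod fs = 42 Hz.
42 Hz > fs/2 = 27 Hz, folds to fs − 42 Hz = 12 Hz.
18 Hz ≤ fs/2 = 27 Hz, passes unchanged.
Distinct values: {12 Hz, 18 Hz}.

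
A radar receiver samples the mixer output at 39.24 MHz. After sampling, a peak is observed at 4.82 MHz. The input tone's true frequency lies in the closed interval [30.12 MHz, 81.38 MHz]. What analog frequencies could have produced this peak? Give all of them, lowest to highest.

34.42 MHz, 44.06 MHz, 73.66 MHz

Frequencies that alias to 4.82 MHz are k·fs ± 4.82 MHz for integer k ≥ 0.
k=0: 4.82 MHz.
k=1: 34.42 MHz, 44.06 MHz.
k=2: 73.66 MHz, 83.3 MHz.
k=3: 112.9 MHz, 122.54 MHz.
Within [30.12 MHz, 81.38 MHz]: 34.42 MHz, 44.06 MHz, 73.66 MHz.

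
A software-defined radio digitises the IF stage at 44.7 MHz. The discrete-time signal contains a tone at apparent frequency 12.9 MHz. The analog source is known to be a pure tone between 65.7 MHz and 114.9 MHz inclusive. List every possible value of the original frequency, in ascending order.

76.5 MHz, 102.3 MHz

Frequencies that alias to 12.9 MHz are k·fs ± 12.9 MHz for integer k ≥ 0.
k=0: 12.9 MHz.
k=1: 31.8 MHz, 57.6 MHz.
k=2: 76.5 MHz, 102.3 MHz.
k=3: 121.2 MHz, 147 MHz.
Within [65.7 MHz, 114.9 MHz]: 76.5 MHz, 102.3 MHz.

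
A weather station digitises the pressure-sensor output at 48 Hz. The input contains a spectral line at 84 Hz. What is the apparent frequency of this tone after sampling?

12 Hz

84 Hz mod fs = 36 Hz.
36 Hz > fs/2 = 24 Hz, folds to fs − 36 Hz = 12 Hz.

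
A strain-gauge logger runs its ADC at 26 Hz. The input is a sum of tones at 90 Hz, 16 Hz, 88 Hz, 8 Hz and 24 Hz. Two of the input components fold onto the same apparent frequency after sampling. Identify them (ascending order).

16 Hz, 88 Hz

fs/2 = 13 Hz.
90 Hz mod fs = 12 Hz.
12 Hz ≤ fs/2 = 13 Hz, appears at 12 Hz.
16 Hz > fs/2 = 13 Hz, folds to fs − 16 Hz = 10 Hz.
88 Hz mod fs = 10 Hz.
10 Hz ≤ fs/2 = 13 Hz, appears at 10 Hz.
8 Hz ≤ fs/2 = 13 Hz, passes unchanged.
24 Hz > fs/2 = 13 Hz, folds to fs − 24 Hz = 2 Hz.
16 Hz and 88 Hz both map to 10 Hz.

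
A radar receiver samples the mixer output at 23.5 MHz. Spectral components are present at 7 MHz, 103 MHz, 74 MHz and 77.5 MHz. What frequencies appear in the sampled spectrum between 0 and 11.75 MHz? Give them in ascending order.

3.5 MHz, 7 MHz, 9 MHz

fs/2 = 11.75 MHz.
7 MHz ≤ fs/2 = 11.75 MHz, passes unchanged.
103 MHz mod fs = 9 MHz.
9 MHz ≤ fs/2 = 11.75 MHz, appears at 9 MHz.
74 MHz mod fs = 3.5 MHz.
3.5 MHz ≤ fs/2 = 11.75 MHz, appears at 3.5 MHz.
77.5 MHz mod fs = 7 MHz.
7 MHz ≤ fs/2 = 11.75 MHz, appears at 7 MHz.
Distinct values: {3.5 MHz, 7 MHz, 9 MHz}.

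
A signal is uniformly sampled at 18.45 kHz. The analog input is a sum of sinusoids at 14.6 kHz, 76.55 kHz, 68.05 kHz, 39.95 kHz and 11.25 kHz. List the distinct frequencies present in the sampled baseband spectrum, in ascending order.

2.75 kHz, 3.05 kHz, 3.85 kHz, 5.75 kHz, 7.2 kHz

fs/2 = 9.225 kHz.
14.6 kHz > fs/2 = 9.225 kHz, folds to fs − 14.6 kHz = 3.85 kHz.
76.55 kHz mod fs = 2.75 kHz.
2.75 kHz ≤ fs/2 = 9.225 kHz, appears at 2.75 kHz.
68.05 kHz mod fs = 12.7 kHz.
12.7 kHz > fs/2 = 9.225 kHz, folds to fs − 12.7 kHz = 5.75 kHz.
39.95 kHz mod fs = 3.05 kHz.
3.05 kHz ≤ fs/2 = 9.225 kHz, appears at 3.05 kHz.
11.25 kHz > fs/2 = 9.225 kHz, folds to fs − 11.25 kHz = 7.2 kHz.
Distinct values: {2.75 kHz, 3.05 kHz, 3.85 kHz, 5.75 kHz, 7.2 kHz}.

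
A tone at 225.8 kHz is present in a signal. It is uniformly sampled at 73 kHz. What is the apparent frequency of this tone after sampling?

225.8 kHz mod fs = 6.8 kHz.
6.8 kHz ≤ fs/2 = 36.5 kHz, appears at 6.8 kHz.

6.8 kHz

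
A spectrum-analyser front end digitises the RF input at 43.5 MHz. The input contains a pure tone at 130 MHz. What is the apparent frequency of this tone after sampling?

130 MHz mod fs = 43 MHz.
43 MHz > fs/2 = 21.75 MHz, folds to fs − 43 MHz = 0.5 MHz.

0.5 MHz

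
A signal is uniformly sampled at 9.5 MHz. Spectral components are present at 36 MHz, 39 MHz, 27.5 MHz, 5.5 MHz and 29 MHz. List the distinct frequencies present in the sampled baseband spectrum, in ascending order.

fs/2 = 4.75 MHz.
36 MHz mod fs = 7.5 MHz.
7.5 MHz > fs/2 = 4.75 MHz, folds to fs − 7.5 MHz = 2 MHz.
39 MHz mod fs = 1 MHz.
1 MHz ≤ fs/2 = 4.75 MHz, appears at 1 MHz.
27.5 MHz mod fs = 8.5 MHz.
8.5 MHz > fs/2 = 4.75 MHz, folds to fs − 8.5 MHz = 1 MHz.
5.5 MHz > fs/2 = 4.75 MHz, folds to fs − 5.5 MHz = 4 MHz.
29 MHz mod fs = 0.5 MHz.
0.5 MHz ≤ fs/2 = 4.75 MHz, appears at 0.5 MHz.
Distinct values: {0.5 MHz, 1 MHz, 2 MHz, 4 MHz}.

0.5 MHz, 1 MHz, 2 MHz, 4 MHz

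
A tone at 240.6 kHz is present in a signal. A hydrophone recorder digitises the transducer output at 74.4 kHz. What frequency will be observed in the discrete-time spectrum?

17.4 kHz

240.6 kHz mod fs = 17.4 kHz.
17.4 kHz ≤ fs/2 = 37.2 kHz, appears at 17.4 kHz.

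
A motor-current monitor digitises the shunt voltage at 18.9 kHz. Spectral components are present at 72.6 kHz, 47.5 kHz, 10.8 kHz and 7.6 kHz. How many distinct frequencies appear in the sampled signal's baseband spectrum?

fs/2 = 9.45 kHz.
72.6 kHz mod fs = 15.9 kHz.
15.9 kHz > fs/2 = 9.45 kHz, folds to fs − 15.9 kHz = 3 kHz.
47.5 kHz mod fs = 9.7 kHz.
9.7 kHz > fs/2 = 9.45 kHz, folds to fs − 9.7 kHz = 9.2 kHz.
10.8 kHz > fs/2 = 9.45 kHz, folds to fs − 10.8 kHz = 8.1 kHz.
7.6 kHz ≤ fs/2 = 9.45 kHz, passes unchanged.
Distinct values: {3 kHz, 7.6 kHz, 8.1 kHz, 9.2 kHz} → 4.

4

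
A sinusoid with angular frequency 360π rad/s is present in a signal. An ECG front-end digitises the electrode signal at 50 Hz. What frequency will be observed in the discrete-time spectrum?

ω = 360π rad/s → f = ω/(2π) = 180 Hz.
180 Hz mod fs = 30 Hz.
30 Hz > fs/2 = 25 Hz, folds to fs − 30 Hz = 20 Hz.

20 Hz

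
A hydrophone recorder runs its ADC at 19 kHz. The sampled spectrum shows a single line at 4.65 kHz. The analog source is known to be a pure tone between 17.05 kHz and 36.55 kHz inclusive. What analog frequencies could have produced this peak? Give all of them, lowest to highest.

23.65 kHz, 33.35 kHz

Frequencies that alias to 4.65 kHz are k·fs ± 4.65 kHz for integer k ≥ 0.
k=0: 4.65 kHz.
k=1: 14.35 kHz, 23.65 kHz.
k=2: 33.35 kHz, 42.65 kHz.
k=3: 52.35 kHz, 61.65 kHz.
Within [17.05 kHz, 36.55 kHz]: 23.65 kHz, 33.35 kHz.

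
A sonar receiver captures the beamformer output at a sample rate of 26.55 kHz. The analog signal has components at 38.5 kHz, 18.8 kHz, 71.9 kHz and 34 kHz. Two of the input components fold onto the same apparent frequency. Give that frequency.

7.75 kHz

fs/2 = 13.275 kHz.
38.5 kHz mod fs = 11.95 kHz.
11.95 kHz ≤ fs/2 = 13.275 kHz, appears at 11.95 kHz.
18.8 kHz > fs/2 = 13.275 kHz, folds to fs − 18.8 kHz = 7.75 kHz.
71.9 kHz mod fs = 18.8 kHz.
18.8 kHz > fs/2 = 13.275 kHz, folds to fs − 18.8 kHz = 7.75 kHz.
34 kHz mod fs = 7.45 kHz.
7.45 kHz ≤ fs/2 = 13.275 kHz, appears at 7.45 kHz.
18.8 kHz and 71.9 kHz both map to 7.75 kHz.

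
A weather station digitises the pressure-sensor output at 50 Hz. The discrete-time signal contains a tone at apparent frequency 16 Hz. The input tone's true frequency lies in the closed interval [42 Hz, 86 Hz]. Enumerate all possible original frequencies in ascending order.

Frequencies that alias to 16 Hz are k·fs ± 16 Hz for integer k ≥ 0.
k=0: 16 Hz.
k=1: 34 Hz, 66 Hz.
k=2: 84 Hz, 116 Hz.
k=3: 134 Hz, 166 Hz.
Within [42 Hz, 86 Hz]: 66 Hz, 84 Hz.

66 Hz, 84 Hz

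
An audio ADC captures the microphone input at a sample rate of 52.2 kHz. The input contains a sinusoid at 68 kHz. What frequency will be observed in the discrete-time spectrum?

68 kHz mod fs = 15.8 kHz.
15.8 kHz ≤ fs/2 = 26.1 kHz, appears at 15.8 kHz.

15.8 kHz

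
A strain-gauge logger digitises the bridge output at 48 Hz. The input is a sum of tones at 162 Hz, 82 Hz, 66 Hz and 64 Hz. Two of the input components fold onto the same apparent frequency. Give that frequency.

fs/2 = 24 Hz.
162 Hz mod fs = 18 Hz.
18 Hz ≤ fs/2 = 24 Hz, appears at 18 Hz.
82 Hz mod fs = 34 Hz.
34 Hz > fs/2 = 24 Hz, folds to fs − 34 Hz = 14 Hz.
66 Hz mod fs = 18 Hz.
18 Hz ≤ fs/2 = 24 Hz, appears at 18 Hz.
64 Hz mod fs = 16 Hz.
16 Hz ≤ fs/2 = 24 Hz, appears at 16 Hz.
66 Hz and 162 Hz both map to 18 Hz.

18 Hz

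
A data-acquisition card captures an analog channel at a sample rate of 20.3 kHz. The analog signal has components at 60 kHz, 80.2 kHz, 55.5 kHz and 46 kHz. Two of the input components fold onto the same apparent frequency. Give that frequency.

fs/2 = 10.15 kHz.
60 kHz mod fs = 19.4 kHz.
19.4 kHz > fs/2 = 10.15 kHz, folds to fs − 19.4 kHz = 0.9 kHz.
80.2 kHz mod fs = 19.3 kHz.
19.3 kHz > fs/2 = 10.15 kHz, folds to fs − 19.3 kHz = 1 kHz.
55.5 kHz mod fs = 14.9 kHz.
14.9 kHz > fs/2 = 10.15 kHz, folds to fs − 14.9 kHz = 5.4 kHz.
46 kHz mod fs = 5.4 kHz.
5.4 kHz ≤ fs/2 = 10.15 kHz, appears at 5.4 kHz.
46 kHz and 55.5 kHz both map to 5.4 kHz.

5.4 kHz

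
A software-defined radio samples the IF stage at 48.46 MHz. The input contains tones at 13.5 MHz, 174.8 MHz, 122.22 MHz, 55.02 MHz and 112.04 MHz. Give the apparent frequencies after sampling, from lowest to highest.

6.56 MHz, 13.5 MHz, 15.12 MHz, 19.04 MHz, 23.16 MHz

fs/2 = 24.23 MHz.
13.5 MHz ≤ fs/2 = 24.23 MHz, passes unchanged.
174.8 MHz mod fs = 29.42 MHz.
29.42 MHz > fs/2 = 24.23 MHz, folds to fs − 29.42 MHz = 19.04 MHz.
122.22 MHz mod fs = 25.3 MHz.
25.3 MHz > fs/2 = 24.23 MHz, folds to fs − 25.3 MHz = 23.16 MHz.
55.02 MHz mod fs = 6.56 MHz.
6.56 MHz ≤ fs/2 = 24.23 MHz, appears at 6.56 MHz.
112.04 MHz mod fs = 15.12 MHz.
15.12 MHz ≤ fs/2 = 24.23 MHz, appears at 15.12 MHz.
Distinct values: {6.56 MHz, 13.5 MHz, 15.12 MHz, 19.04 MHz, 23.16 MHz}.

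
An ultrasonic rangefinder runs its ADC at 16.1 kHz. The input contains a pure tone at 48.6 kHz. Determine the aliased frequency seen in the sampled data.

0.3 kHz

48.6 kHz mod fs = 0.3 kHz.
0.3 kHz ≤ fs/2 = 8.05 kHz, appears at 0.3 kHz.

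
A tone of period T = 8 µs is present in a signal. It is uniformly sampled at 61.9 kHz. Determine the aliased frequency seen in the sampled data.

1.2 kHz

T = 8 µs → f = 1/T = 125 kHz.
125 kHz mod fs = 1.2 kHz.
1.2 kHz ≤ fs/2 = 30.95 kHz, appears at 1.2 kHz.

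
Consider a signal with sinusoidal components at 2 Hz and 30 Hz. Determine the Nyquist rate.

Highest-frequency component: 30 Hz.
Nyquist rate = 2 × 30 Hz = 60 Hz.

60 Hz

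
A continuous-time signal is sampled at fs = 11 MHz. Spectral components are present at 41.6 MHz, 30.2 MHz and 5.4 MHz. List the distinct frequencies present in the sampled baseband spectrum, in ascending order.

2.4 MHz, 2.8 MHz, 5.4 MHz

fs/2 = 5.5 MHz.
41.6 MHz mod fs = 8.6 MHz.
8.6 MHz > fs/2 = 5.5 MHz, folds to fs − 8.6 MHz = 2.4 MHz.
30.2 MHz mod fs = 8.2 MHz.
8.2 MHz > fs/2 = 5.5 MHz, folds to fs − 8.2 MHz = 2.8 MHz.
5.4 MHz ≤ fs/2 = 5.5 MHz, passes unchanged.
Distinct values: {2.4 MHz, 2.8 MHz, 5.4 MHz}.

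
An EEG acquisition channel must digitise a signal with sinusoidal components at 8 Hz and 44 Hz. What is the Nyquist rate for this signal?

Highest-frequency component: 44 Hz.
Nyquist rate = 2 × 44 Hz = 88 Hz.

88 Hz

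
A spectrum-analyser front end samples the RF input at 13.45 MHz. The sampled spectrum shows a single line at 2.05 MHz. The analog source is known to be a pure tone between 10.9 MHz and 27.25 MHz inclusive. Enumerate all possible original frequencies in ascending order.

Frequencies that alias to 2.05 MHz are k·fs ± 2.05 MHz for integer k ≥ 0.
k=0: 2.05 MHz.
k=1: 11.4 MHz, 15.5 MHz.
k=2: 24.85 MHz, 28.95 MHz.
k=3: 38.3 MHz, 42.4 MHz.
Within [10.9 MHz, 27.25 MHz]: 11.4 MHz, 15.5 MHz, 24.85 MHz.

11.4 MHz, 15.5 MHz, 24.85 MHz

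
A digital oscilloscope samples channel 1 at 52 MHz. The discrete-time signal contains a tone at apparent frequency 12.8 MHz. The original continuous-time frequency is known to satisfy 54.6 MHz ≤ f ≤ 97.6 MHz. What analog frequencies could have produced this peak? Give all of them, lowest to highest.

64.8 MHz, 91.2 MHz

Frequencies that alias to 12.8 MHz are k·fs ± 12.8 MHz for integer k ≥ 0.
k=0: 12.8 MHz.
k=1: 39.2 MHz, 64.8 MHz.
k=2: 91.2 MHz, 116.8 MHz.
k=3: 143.2 MHz, 168.8 MHz.
Within [54.6 MHz, 97.6 MHz]: 64.8 MHz, 91.2 MHz.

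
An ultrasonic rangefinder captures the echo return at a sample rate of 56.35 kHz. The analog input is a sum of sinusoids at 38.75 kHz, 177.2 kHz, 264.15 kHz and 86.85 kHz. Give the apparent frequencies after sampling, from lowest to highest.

8.15 kHz, 17.6 kHz, 25.85 kHz

fs/2 = 28.175 kHz.
38.75 kHz > fs/2 = 28.175 kHz, folds to fs − 38.75 kHz = 17.6 kHz.
177.2 kHz mod fs = 8.15 kHz.
8.15 kHz ≤ fs/2 = 28.175 kHz, appears at 8.15 kHz.
264.15 kHz mod fs = 38.75 kHz.
38.75 kHz > fs/2 = 28.175 kHz, folds to fs − 38.75 kHz = 17.6 kHz.
86.85 kHz mod fs = 30.5 kHz.
30.5 kHz > fs/2 = 28.175 kHz, folds to fs − 30.5 kHz = 25.85 kHz.
Distinct values: {8.15 kHz, 17.6 kHz, 25.85 kHz}.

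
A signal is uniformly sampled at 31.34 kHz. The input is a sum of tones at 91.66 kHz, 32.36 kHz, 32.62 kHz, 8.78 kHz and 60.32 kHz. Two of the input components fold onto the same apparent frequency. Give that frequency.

fs/2 = 15.67 kHz.
91.66 kHz mod fs = 28.98 kHz.
28.98 kHz > fs/2 = 15.67 kHz, folds to fs − 28.98 kHz = 2.36 kHz.
32.36 kHz mod fs = 1.02 kHz.
1.02 kHz ≤ fs/2 = 15.67 kHz, appears at 1.02 kHz.
32.62 kHz mod fs = 1.28 kHz.
1.28 kHz ≤ fs/2 = 15.67 kHz, appears at 1.28 kHz.
8.78 kHz ≤ fs/2 = 15.67 kHz, passes unchanged.
60.32 kHz mod fs = 28.98 kHz.
28.98 kHz > fs/2 = 15.67 kHz, folds to fs − 28.98 kHz = 2.36 kHz.
60.32 kHz and 91.66 kHz both map to 2.36 kHz.

2.36 kHz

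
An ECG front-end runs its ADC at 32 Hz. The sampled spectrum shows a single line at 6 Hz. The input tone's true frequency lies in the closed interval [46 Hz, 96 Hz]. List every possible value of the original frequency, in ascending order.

58 Hz, 70 Hz, 90 Hz

Frequencies that alias to 6 Hz are k·fs ± 6 Hz for integer k ≥ 0.
k=0: 6 Hz.
k=1: 26 Hz, 38 Hz.
k=2: 58 Hz, 70 Hz.
k=3: 90 Hz, 102 Hz.
k=4: 122 Hz, 134 Hz.
Within [46 Hz, 96 Hz]: 58 Hz, 70 Hz, 90 Hz.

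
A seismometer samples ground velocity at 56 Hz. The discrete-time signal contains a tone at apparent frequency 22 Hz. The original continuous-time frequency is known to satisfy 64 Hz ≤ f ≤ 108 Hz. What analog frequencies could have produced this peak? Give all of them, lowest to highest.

Frequencies that alias to 22 Hz are k·fs ± 22 Hz for integer k ≥ 0.
k=0: 22 Hz.
k=1: 34 Hz, 78 Hz.
k=2: 90 Hz, 134 Hz.
k=3: 146 Hz, 190 Hz.
Within [64 Hz, 108 Hz]: 78 Hz, 90 Hz.

78 Hz, 90 Hz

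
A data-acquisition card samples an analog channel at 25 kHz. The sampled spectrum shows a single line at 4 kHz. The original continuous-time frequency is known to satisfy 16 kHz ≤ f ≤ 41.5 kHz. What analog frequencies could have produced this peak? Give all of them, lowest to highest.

Frequencies that alias to 4 kHz are k·fs ± 4 kHz for integer k ≥ 0.
k=0: 4 kHz.
k=1: 21 kHz, 29 kHz.
k=2: 46 kHz, 54 kHz.
Within [16 kHz, 41.5 kHz]: 21 kHz, 29 kHz.

21 kHz, 29 kHz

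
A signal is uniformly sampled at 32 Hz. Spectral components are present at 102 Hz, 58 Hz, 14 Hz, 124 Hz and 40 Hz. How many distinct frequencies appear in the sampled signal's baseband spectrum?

fs/2 = 16 Hz.
102 Hz mod fs = 6 Hz.
6 Hz ≤ fs/2 = 16 Hz, appears at 6 Hz.
58 Hz mod fs = 26 Hz.
26 Hz > fs/2 = 16 Hz, folds to fs − 26 Hz = 6 Hz.
14 Hz ≤ fs/2 = 16 Hz, passes unchanged.
124 Hz mod fs = 28 Hz.
28 Hz > fs/2 = 16 Hz, folds to fs − 28 Hz = 4 Hz.
40 Hz mod fs = 8 Hz.
8 Hz ≤ fs/2 = 16 Hz, appears at 8 Hz.
Distinct values: {4 Hz, 6 Hz, 8 Hz, 14 Hz} → 4.

4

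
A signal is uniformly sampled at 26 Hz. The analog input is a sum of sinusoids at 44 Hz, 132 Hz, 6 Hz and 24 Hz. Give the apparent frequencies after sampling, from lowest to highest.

2 Hz, 6 Hz, 8 Hz

fs/2 = 13 Hz.
44 Hz mod fs = 18 Hz.
18 Hz > fs/2 = 13 Hz, folds to fs − 18 Hz = 8 Hz.
132 Hz mod fs = 2 Hz.
2 Hz ≤ fs/2 = 13 Hz, appears at 2 Hz.
6 Hz ≤ fs/2 = 13 Hz, passes unchanged.
24 Hz > fs/2 = 13 Hz, folds to fs − 24 Hz = 2 Hz.
Distinct values: {2 Hz, 6 Hz, 8 Hz}.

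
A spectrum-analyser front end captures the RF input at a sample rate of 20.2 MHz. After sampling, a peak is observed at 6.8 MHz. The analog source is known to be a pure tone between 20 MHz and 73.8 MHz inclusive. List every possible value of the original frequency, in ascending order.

27 MHz, 33.6 MHz, 47.2 MHz, 53.8 MHz, 67.4 MHz

Frequencies that alias to 6.8 MHz are k·fs ± 6.8 MHz for integer k ≥ 0.
k=0: 6.8 MHz.
k=1: 13.4 MHz, 27 MHz.
k=2: 33.6 MHz, 47.2 MHz.
k=3: 53.8 MHz, 67.4 MHz.
k=4: 74 MHz, 87.6 MHz.
Within [20 MHz, 73.8 MHz]: 27 MHz, 33.6 MHz, 47.2 MHz, 53.8 MHz, 67.4 MHz.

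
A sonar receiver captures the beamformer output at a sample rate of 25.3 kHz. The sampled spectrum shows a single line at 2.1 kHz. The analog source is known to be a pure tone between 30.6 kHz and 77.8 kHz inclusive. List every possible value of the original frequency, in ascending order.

Frequencies that alias to 2.1 kHz are k·fs ± 2.1 kHz for integer k ≥ 0.
k=0: 2.1 kHz.
k=1: 23.2 kHz, 27.4 kHz.
k=2: 48.5 kHz, 52.7 kHz.
k=3: 73.8 kHz, 78 kHz.
k=4: 99.1 kHz, 103.3 kHz.
Within [30.6 kHz, 77.8 kHz]: 48.5 kHz, 52.7 kHz, 73.8 kHz.

48.5 kHz, 52.7 kHz, 73.8 kHz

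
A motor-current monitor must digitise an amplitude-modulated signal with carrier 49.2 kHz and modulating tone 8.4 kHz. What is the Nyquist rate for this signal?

115.2 kHz

AM sidebands sit at fc ± fm = 40.8 kHz and 57.6 kHz.
Highest-frequency component: 57.6 kHz.
Nyquist rate = 2 × 57.6 kHz = 115.2 kHz.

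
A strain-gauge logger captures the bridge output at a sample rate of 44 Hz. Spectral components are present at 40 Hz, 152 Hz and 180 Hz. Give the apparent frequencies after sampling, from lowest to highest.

fs/2 = 22 Hz.
40 Hz > fs/2 = 22 Hz, folds to fs − 40 Hz = 4 Hz.
152 Hz mod fs = 20 Hz.
20 Hz ≤ fs/2 = 22 Hz, appears at 20 Hz.
180 Hz mod fs = 4 Hz.
4 Hz ≤ fs/2 = 22 Hz, appears at 4 Hz.
Distinct values: {4 Hz, 20 Hz}.

4 Hz, 20 Hz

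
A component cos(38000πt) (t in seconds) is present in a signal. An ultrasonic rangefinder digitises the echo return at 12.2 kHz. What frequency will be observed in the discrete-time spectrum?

ω = 38000π rad/s → f = ω/(2π) = 19000 Hz = 19 kHz.
19 kHz mod fs = 6.8 kHz.
6.8 kHz > fs/2 = 6.1 kHz, folds to fs − 6.8 kHz = 5.4 kHz.

5.4 kHz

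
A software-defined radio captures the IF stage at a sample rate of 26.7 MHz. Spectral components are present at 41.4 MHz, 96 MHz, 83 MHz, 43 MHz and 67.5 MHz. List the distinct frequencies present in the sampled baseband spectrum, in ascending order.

2.9 MHz, 10.4 MHz, 10.8 MHz, 12 MHz, 12.6 MHz

fs/2 = 13.35 MHz.
41.4 MHz mod fs = 14.7 MHz.
14.7 MHz > fs/2 = 13.35 MHz, folds to fs − 14.7 MHz = 12 MHz.
96 MHz mod fs = 15.9 MHz.
15.9 MHz > fs/2 = 13.35 MHz, folds to fs − 15.9 MHz = 10.8 MHz.
83 MHz mod fs = 2.9 MHz.
2.9 MHz ≤ fs/2 = 13.35 MHz, appears at 2.9 MHz.
43 MHz mod fs = 16.3 MHz.
16.3 MHz > fs/2 = 13.35 MHz, folds to fs − 16.3 MHz = 10.4 MHz.
67.5 MHz mod fs = 14.1 MHz.
14.1 MHz > fs/2 = 13.35 MHz, folds to fs − 14.1 MHz = 12.6 MHz.
Distinct values: {2.9 MHz, 10.4 MHz, 10.8 MHz, 12 MHz, 12.6 MHz}.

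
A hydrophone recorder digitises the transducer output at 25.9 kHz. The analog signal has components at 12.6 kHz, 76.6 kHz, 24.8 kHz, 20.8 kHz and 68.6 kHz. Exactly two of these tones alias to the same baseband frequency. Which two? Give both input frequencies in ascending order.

24.8 kHz, 76.6 kHz

fs/2 = 12.95 kHz.
12.6 kHz ≤ fs/2 = 12.95 kHz, passes unchanged.
76.6 kHz mod fs = 24.8 kHz.
24.8 kHz > fs/2 = 12.95 kHz, folds to fs − 24.8 kHz = 1.1 kHz.
24.8 kHz > fs/2 = 12.95 kHz, folds to fs − 24.8 kHz = 1.1 kHz.
20.8 kHz > fs/2 = 12.95 kHz, folds to fs − 20.8 kHz = 5.1 kHz.
68.6 kHz mod fs = 16.8 kHz.
16.8 kHz > fs/2 = 12.95 kHz, folds to fs − 16.8 kHz = 9.1 kHz.
24.8 kHz and 76.6 kHz both map to 1.1 kHz.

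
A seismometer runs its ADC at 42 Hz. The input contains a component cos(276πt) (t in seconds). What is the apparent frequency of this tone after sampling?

12 Hz

ω = 276π rad/s → f = ω/(2π) = 138 Hz.
138 Hz mod fs = 12 Hz.
12 Hz ≤ fs/2 = 21 Hz, appears at 12 Hz.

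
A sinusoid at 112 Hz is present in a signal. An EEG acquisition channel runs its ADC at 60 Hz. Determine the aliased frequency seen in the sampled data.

8 Hz

112 Hz mod fs = 52 Hz.
52 Hz > fs/2 = 30 Hz, folds to fs − 52 Hz = 8 Hz.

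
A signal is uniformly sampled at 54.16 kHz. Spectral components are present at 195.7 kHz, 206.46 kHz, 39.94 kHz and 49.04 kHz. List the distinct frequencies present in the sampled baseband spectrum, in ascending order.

fs/2 = 27.08 kHz.
195.7 kHz mod fs = 33.22 kHz.
33.22 kHz > fs/2 = 27.08 kHz, folds to fs − 33.22 kHz = 20.94 kHz.
206.46 kHz mod fs = 43.98 kHz.
43.98 kHz > fs/2 = 27.08 kHz, folds to fs − 43.98 kHz = 10.18 kHz.
39.94 kHz > fs/2 = 27.08 kHz, folds to fs − 39.94 kHz = 14.22 kHz.
49.04 kHz > fs/2 = 27.08 kHz, folds to fs − 49.04 kHz = 5.12 kHz.
Distinct values: {5.12 kHz, 10.18 kHz, 14.22 kHz, 20.94 kHz}.

5.12 kHz, 10.18 kHz, 14.22 kHz, 20.94 kHz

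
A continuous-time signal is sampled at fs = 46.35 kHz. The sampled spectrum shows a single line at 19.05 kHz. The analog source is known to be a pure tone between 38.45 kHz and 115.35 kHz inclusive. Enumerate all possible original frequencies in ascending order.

65.4 kHz, 73.65 kHz, 111.75 kHz

Frequencies that alias to 19.05 kHz are k·fs ± 19.05 kHz for integer k ≥ 0.
k=0: 19.05 kHz.
k=1: 27.3 kHz, 65.4 kHz.
k=2: 73.65 kHz, 111.75 kHz.
k=3: 120 kHz, 158.1 kHz.
Within [38.45 kHz, 115.35 kHz]: 65.4 kHz, 73.65 kHz, 111.75 kHz.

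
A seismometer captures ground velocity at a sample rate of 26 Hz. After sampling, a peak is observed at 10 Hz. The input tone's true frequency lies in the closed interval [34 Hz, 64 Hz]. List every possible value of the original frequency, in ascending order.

Frequencies that alias to 10 Hz are k·fs ± 10 Hz for integer k ≥ 0.
k=0: 10 Hz.
k=1: 16 Hz, 36 Hz.
k=2: 42 Hz, 62 Hz.
k=3: 68 Hz, 88 Hz.
Within [34 Hz, 64 Hz]: 36 Hz, 42 Hz, 62 Hz.

36 Hz, 42 Hz, 62 Hz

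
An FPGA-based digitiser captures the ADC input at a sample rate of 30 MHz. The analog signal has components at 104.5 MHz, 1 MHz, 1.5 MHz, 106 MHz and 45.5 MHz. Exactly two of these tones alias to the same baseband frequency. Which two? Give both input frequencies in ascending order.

fs/2 = 15 MHz.
104.5 MHz mod fs = 14.5 MHz.
14.5 MHz ≤ fs/2 = 15 MHz, appears at 14.5 MHz.
1 MHz ≤ fs/2 = 15 MHz, passes unchanged.
1.5 MHz ≤ fs/2 = 15 MHz, passes unchanged.
106 MHz mod fs = 16 MHz.
16 MHz > fs/2 = 15 MHz, folds to fs − 16 MHz = 14 MHz.
45.5 MHz mod fs = 15.5 MHz.
15.5 MHz > fs/2 = 15 MHz, folds to fs − 15.5 MHz = 14.5 MHz.
45.5 MHz and 104.5 MHz both map to 14.5 MHz.

45.5 MHz, 104.5 MHz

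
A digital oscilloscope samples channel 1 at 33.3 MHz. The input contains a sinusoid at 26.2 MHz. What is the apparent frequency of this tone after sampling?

7.1 MHz

26.2 MHz > fs/2 = 16.65 MHz, folds to fs − 26.2 MHz = 7.1 MHz.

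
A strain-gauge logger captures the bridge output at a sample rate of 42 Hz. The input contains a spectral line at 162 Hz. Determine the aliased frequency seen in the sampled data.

162 Hz mod fs = 36 Hz.
36 Hz > fs/2 = 21 Hz, folds to fs − 36 Hz = 6 Hz.

6 Hz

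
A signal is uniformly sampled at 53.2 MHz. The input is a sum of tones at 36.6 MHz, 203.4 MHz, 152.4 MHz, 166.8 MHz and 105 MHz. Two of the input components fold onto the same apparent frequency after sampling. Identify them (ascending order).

fs/2 = 26.6 MHz.
36.6 MHz > fs/2 = 26.6 MHz, folds to fs − 36.6 MHz = 16.6 MHz.
203.4 MHz mod fs = 43.8 MHz.
43.8 MHz > fs/2 = 26.6 MHz, folds to fs − 43.8 MHz = 9.4 MHz.
152.4 MHz mod fs = 46 MHz.
46 MHz > fs/2 = 26.6 MHz, folds to fs − 46 MHz = 7.2 MHz.
166.8 MHz mod fs = 7.2 MHz.
7.2 MHz ≤ fs/2 = 26.6 MHz, appears at 7.2 MHz.
105 MHz mod fs = 51.8 MHz.
51.8 MHz > fs/2 = 26.6 MHz, folds to fs − 51.8 MHz = 1.4 MHz.
152.4 MHz and 166.8 MHz both map to 7.2 MHz.

152.4 MHz, 166.8 MHz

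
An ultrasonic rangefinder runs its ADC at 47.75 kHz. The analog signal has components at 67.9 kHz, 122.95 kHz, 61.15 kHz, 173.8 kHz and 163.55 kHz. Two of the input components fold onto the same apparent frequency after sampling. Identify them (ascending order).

fs/2 = 23.875 kHz.
67.9 kHz mod fs = 20.15 kHz.
20.15 kHz ≤ fs/2 = 23.875 kHz, appears at 20.15 kHz.
122.95 kHz mod fs = 27.45 kHz.
27.45 kHz > fs/2 = 23.875 kHz, folds to fs − 27.45 kHz = 20.3 kHz.
61.15 kHz mod fs = 13.4 kHz.
13.4 kHz ≤ fs/2 = 23.875 kHz, appears at 13.4 kHz.
173.8 kHz mod fs = 30.55 kHz.
30.55 kHz > fs/2 = 23.875 kHz, folds to fs − 30.55 kHz = 17.2 kHz.
163.55 kHz mod fs = 20.3 kHz.
20.3 kHz ≤ fs/2 = 23.875 kHz, appears at 20.3 kHz.
122.95 kHz and 163.55 kHz both map to 20.3 kHz.

122.95 kHz, 163.55 kHz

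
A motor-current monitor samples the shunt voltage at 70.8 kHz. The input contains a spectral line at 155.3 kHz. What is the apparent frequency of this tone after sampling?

13.7 kHz

155.3 kHz mod fs = 13.7 kHz.
13.7 kHz ≤ fs/2 = 35.4 kHz, appears at 13.7 kHz.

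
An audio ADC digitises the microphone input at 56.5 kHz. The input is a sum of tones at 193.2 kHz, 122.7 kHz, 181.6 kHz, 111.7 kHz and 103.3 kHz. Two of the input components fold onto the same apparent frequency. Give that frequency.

9.7 kHz

fs/2 = 28.25 kHz.
193.2 kHz mod fs = 23.7 kHz.
23.7 kHz ≤ fs/2 = 28.25 kHz, appears at 23.7 kHz.
122.7 kHz mod fs = 9.7 kHz.
9.7 kHz ≤ fs/2 = 28.25 kHz, appears at 9.7 kHz.
181.6 kHz mod fs = 12.1 kHz.
12.1 kHz ≤ fs/2 = 28.25 kHz, appears at 12.1 kHz.
111.7 kHz mod fs = 55.2 kHz.
55.2 kHz > fs/2 = 28.25 kHz, folds to fs − 55.2 kHz = 1.3 kHz.
103.3 kHz mod fs = 46.8 kHz.
46.8 kHz > fs/2 = 28.25 kHz, folds to fs − 46.8 kHz = 9.7 kHz.
103.3 kHz and 122.7 kHz both map to 9.7 kHz.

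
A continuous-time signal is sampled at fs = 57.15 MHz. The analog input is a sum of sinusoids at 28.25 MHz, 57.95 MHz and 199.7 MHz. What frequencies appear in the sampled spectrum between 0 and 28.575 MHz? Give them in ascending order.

0.8 MHz, 28.25 MHz

fs/2 = 28.575 MHz.
28.25 MHz ≤ fs/2 = 28.575 MHz, passes unchanged.
57.95 MHz mod fs = 0.8 MHz.
0.8 MHz ≤ fs/2 = 28.575 MHz, appears at 0.8 MHz.
199.7 MHz mod fs = 28.25 MHz.
28.25 MHz ≤ fs/2 = 28.575 MHz, appears at 28.25 MHz.
Distinct values: {0.8 MHz, 28.25 MHz}.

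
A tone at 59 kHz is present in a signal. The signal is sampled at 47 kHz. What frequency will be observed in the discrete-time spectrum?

59 kHz mod fs = 12 kHz.
12 kHz ≤ fs/2 = 23.5 kHz, appears at 12 kHz.

12 kHz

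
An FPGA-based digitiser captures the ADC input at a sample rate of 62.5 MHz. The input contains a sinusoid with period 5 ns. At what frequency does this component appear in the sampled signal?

12.5 MHz

T = 5 ns → f = 1/T = 200 MHz.
200 MHz mod fs = 12.5 MHz.
12.5 MHz ≤ fs/2 = 31.25 MHz, appears at 12.5 MHz.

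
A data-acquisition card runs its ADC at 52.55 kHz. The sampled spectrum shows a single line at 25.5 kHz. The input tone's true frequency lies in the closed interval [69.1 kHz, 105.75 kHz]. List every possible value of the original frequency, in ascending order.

78.05 kHz, 79.6 kHz

Frequencies that alias to 25.5 kHz are k·fs ± 25.5 kHz for integer k ≥ 0.
k=0: 25.5 kHz.
k=1: 27.05 kHz, 78.05 kHz.
k=2: 79.6 kHz, 130.6 kHz.
k=3: 132.15 kHz, 183.15 kHz.
Within [69.1 kHz, 105.75 kHz]: 78.05 kHz, 79.6 kHz.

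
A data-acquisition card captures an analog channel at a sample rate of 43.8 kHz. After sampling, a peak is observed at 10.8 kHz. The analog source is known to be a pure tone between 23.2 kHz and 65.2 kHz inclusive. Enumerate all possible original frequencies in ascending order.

Frequencies that alias to 10.8 kHz are k·fs ± 10.8 kHz for integer k ≥ 0.
k=0: 10.8 kHz.
k=1: 33 kHz, 54.6 kHz.
k=2: 76.8 kHz, 98.4 kHz.
Within [23.2 kHz, 65.2 kHz]: 33 kHz, 54.6 kHz.

33 kHz, 54.6 kHz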